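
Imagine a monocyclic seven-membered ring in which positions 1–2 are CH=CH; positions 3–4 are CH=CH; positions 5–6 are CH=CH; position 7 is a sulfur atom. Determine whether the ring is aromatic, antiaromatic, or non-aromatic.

Antiaromatic

Check conjugation: the double-bond atoms are sp², each contributing one p electron; the sulfur donates one lone pair from its p orbital — every position has a p orbital, so the cyclic π system is continuous.
π-electron count: 3 × 2 = 6 from the double-bond units + 2 from the S atom = 8.
8 is a 4n count (n = 2), so the planar conjugated ring is antiaromatic.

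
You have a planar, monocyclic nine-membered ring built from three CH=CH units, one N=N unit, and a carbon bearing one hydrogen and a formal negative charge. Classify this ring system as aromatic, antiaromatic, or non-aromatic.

Aromatic

The p orbitals form a continuous loop: every atom in a ring double bond is sp² and brings one electron to the p orbital; the doubly-bonded nitrogens are pyridine-type — their lone pairs lie in the ring plane, leaving one electron in the p orbital; the carbanion's lone pair occupies the p orbital. The ring is fully conjugated.
Counting π electrons: 4 × 2 = 8 from the double-bond units + 2 from the CH(-) atom = 10.
Since 10 = 4·2 + 2, the ring meets the 4n+2 criterion.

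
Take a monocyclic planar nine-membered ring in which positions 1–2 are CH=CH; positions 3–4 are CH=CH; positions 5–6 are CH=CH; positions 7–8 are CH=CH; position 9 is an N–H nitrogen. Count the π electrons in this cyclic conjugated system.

10

Every ring atom contributes a p orbital perpendicular to the ring (the double-bond atoms are sp², each contributing one p electron; the pyrrole-type nitrogen donates its lone pair from the p orbital), so the π system is cyclic and fully conjugated.
Adding the contributions, 4 × 2 = 8 from the double-bond units + 2 from the NH atom = 10.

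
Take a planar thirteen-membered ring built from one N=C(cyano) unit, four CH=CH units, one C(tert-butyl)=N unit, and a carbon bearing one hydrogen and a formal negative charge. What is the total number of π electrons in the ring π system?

14

Check conjugation: every atom in a ring double bond is sp² and brings one electron to the p orbital; each =N– nitrogen is pyridine-type (lone pair in the sp² plane, one electron in the p orbital); the carbanion's lone pair occupies the p orbital — every position has a p orbital, so the cyclic π system is continuous.
π-electron count: 6 × 2 = 12 from the double-bond units + 2 from the CH(-) atom = 14.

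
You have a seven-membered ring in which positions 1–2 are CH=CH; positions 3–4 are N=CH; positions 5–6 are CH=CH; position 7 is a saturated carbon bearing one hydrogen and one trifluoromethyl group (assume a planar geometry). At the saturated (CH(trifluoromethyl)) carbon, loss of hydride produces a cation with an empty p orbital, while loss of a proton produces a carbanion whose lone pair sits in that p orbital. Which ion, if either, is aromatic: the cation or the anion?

The cation

Both ions have a continuous loop of p orbitals — each ring atom is sp².
Cation: 3 × 2 + 0 = 6 π electrons → 4(1)+2, aromatic.
Anion: 3 × 2 + 2 = 8 π electrons → 4(2), antiaromatic.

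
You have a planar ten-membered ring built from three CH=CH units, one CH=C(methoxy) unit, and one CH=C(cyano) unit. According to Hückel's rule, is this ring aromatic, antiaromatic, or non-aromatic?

All ring atoms are sp² and supply a p orbital to the ring (the double-bond atoms are sp², each contributing one p electron); the conjugation is uninterrupted.
π-electron count: 5 × 2 = 10 from the 5 double-bond units.
Since 10 = 4·2 + 2, the ring meets the 4n+2 criterion.

Aromatic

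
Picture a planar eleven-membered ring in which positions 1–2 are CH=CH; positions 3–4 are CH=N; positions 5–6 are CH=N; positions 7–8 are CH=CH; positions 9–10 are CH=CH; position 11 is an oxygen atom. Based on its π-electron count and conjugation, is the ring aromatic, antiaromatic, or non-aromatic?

The p orbitals form a continuous loop: each doubly-bonded ring atom is sp² with one p-orbital electron; each =N– nitrogen is pyridine-type (lone pair in the sp² plane, one electron in the p orbital); the oxygen donates one lone pair from its p orbital. The ring is fully conjugated.
Tallying contributions gives 5 × 2 = 10 from the double-bond units + 2 from the O atom = 12.
12 = 4(3); a planar, fully conjugated 4n system is antiaromatic.

Antiaromatic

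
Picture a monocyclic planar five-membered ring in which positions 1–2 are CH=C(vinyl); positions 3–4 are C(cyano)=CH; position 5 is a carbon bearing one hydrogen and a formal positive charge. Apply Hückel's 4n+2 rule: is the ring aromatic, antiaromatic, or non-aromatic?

Antiaromatic

All ring atoms are sp² and supply a p orbital to the ring (each doubly-bonded ring atom is sp² with one p-orbital electron; the carbocation has an empty p orbital); the conjugation is uninterrupted.
Tallying contributions gives 2 × 2 = 4 from the double-bond units + 0 from the CH(+) atom = 4.
A 4n π count (4, n = 1) in a planar conjugated ring means antiaromatic.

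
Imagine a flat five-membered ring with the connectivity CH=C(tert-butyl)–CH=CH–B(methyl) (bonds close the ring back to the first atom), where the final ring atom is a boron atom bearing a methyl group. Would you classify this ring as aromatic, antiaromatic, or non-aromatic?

Antiaromatic

Every ring atom contributes a p orbital perpendicular to the ring (each doubly-bonded ring atom is sp² with one p-orbital electron; the boron has an empty p orbital), so the π system is cyclic and fully conjugated.
Counting π electrons: 2 × 2 = 4 from the double-bond units + 0 from the B(methyl) atom = 4.
4 is a 4n count (n = 1), so the planar conjugated ring is antiaromatic.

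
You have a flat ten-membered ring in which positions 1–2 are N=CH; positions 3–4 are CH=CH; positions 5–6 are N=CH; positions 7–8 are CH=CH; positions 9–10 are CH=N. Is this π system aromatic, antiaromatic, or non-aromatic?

Every ring atom contributes a p orbital perpendicular to the ring (every atom in a ring double bond is sp² and brings one electron to the p orbital; the doubly-bonded nitrogens are pyridine-type — their lone pairs lie in the ring plane, leaving one electron in the p orbital), so the π system is cyclic and fully conjugated.
π-electron count: 5 × 2 = 10 from the 5 double-bond units.
That gives a 4n+2 count (10, n = 2).

Aromatic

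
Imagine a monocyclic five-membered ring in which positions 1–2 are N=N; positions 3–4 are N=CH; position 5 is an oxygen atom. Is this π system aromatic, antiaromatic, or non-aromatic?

Check conjugation: each doubly-bonded ring atom is sp² with one p-orbital electron; the doubly-bonded nitrogens are pyridine-type — their lone pairs lie in the ring plane, leaving one electron in the p orbital; the oxygen donates one lone pair from its p orbital — every position has a p orbital, so the cyclic π system is continuous.
Counting π electrons: 2 × 2 = 4 from the double-bond units + 2 from the O atom = 6.
With 6 π electrons (n = 1), the Hückel 4n+2 condition holds.

Aromatic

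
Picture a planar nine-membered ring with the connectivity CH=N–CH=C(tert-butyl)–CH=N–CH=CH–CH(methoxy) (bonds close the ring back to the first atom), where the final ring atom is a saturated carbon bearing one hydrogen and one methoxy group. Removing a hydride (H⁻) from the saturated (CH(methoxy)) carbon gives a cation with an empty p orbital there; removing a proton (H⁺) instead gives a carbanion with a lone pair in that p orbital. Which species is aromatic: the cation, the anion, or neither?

The anion

Once that carbon is sp², every ring atom has a p orbital and both ions are fully conjugated.
Cation: 4 × 2 + 0 = 8 π electrons → 4(2), antiaromatic.
Anion: 4 × 2 + 2 = 10 π electrons → 4(2)+2, aromatic.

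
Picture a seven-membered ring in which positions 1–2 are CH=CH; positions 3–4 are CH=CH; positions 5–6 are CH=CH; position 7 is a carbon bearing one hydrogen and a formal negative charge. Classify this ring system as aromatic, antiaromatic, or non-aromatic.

Antiaromatic

The p orbitals form a continuous loop: the double-bond atoms are sp², each contributing one p electron; the carbanion's lone pair occupies the p orbital. The ring is fully conjugated.
Counting π electrons: 3 × 2 = 6 from the double-bond units + 2 from the CH(-) atom = 8.
8 = 4(2); a planar, fully conjugated 4n system is antiaromatic.
(The species described is the cycloheptatrienyl anion.)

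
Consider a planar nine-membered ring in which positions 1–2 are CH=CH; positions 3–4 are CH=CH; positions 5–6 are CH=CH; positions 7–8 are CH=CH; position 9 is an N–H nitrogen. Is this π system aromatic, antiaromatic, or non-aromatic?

The p orbitals form a continuous loop: each doubly-bonded ring atom is sp² with one p-orbital electron; the pyrrole-type nitrogen donates its lone pair from the p orbital. The ring is fully conjugated.
Counting π electrons: 4 × 2 = 8 from the double-bond units + 2 from the NH atom = 10.
10 = 4(2) + 2, which satisfies Hückel's 4n+2 rule.

Aromatic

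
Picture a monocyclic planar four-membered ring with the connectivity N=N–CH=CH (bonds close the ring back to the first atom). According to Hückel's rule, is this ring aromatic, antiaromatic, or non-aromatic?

All ring atoms are sp² and supply a p orbital to the ring (every atom in a ring double bond is sp² and brings one electron to the p orbital; each sp² =N– keeps its lone pair in-plane and puts one electron into the π system); the conjugation is uninterrupted.
Adding the contributions, 2 × 2 = 4 from the 2 double-bond units.
With 4 = 4·1 π electrons, Hückel's rule classifies the planar ring as antiaromatic.

Antiaromatic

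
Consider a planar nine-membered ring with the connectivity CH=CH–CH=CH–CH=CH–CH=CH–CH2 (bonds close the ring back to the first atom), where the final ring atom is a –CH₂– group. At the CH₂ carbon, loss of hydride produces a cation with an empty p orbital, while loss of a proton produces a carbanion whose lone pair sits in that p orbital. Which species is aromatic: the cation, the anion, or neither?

The anion

Both ions have a continuous loop of p orbitals — each ring atom is sp².
Cation: 4 × 2 + 0 = 8 π electrons → 4(2), antiaromatic.
Anion: 4 × 2 + 2 = 10 π electrons → 4(2)+2, aromatic.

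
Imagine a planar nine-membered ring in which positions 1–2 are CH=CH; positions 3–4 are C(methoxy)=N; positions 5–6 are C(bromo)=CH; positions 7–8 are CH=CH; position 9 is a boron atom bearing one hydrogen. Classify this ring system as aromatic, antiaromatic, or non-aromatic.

Check conjugation: the double-bond atoms are sp², each contributing one p electron; each sp² =N– keeps its lone pair in-plane and puts one electron into the π system; the boron has an empty p orbital — every position has a p orbital, so the cyclic π system is continuous.
Adding the contributions, 4 × 2 = 8 from the double-bond units + 0 from the BH atom = 8.
A 4n π count (8, n = 2) in a planar conjugated ring means antiaromatic.

Antiaromatic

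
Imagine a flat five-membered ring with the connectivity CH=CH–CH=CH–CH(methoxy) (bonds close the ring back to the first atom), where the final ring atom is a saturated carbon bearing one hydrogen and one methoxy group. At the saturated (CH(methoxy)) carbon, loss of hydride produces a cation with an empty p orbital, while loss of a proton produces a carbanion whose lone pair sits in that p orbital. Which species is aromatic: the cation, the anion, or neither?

In both ions every ring atom is sp² and contributes a p orbital, so both rings are fully conjugated.
Cation: 2 × 2 + 0 = 4 π electrons → 4(1), antiaromatic.
Anion: 2 × 2 + 2 = 6 π electrons → 4(1)+2, aromatic.

The anion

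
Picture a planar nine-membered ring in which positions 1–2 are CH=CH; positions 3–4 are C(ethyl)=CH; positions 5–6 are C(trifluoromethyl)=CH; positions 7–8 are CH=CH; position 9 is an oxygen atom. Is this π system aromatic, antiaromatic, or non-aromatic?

Aromatic

Every ring atom contributes a p orbital perpendicular to the ring (every atom in a ring double bond is sp² and brings one electron to the p orbital; the oxygen donates one lone pair from its p orbital), so the π system is cyclic and fully conjugated.
Adding the contributions, 4 × 2 = 8 from the double-bond units + 2 from the O atom = 10.
10 = 4(2) + 2, which satisfies Hückel's 4n+2 rule.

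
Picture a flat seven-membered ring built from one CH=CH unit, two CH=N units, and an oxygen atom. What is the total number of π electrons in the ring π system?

The p orbitals form a continuous loop: the double-bond atoms are sp², each contributing one p electron; each =N– nitrogen is pyridine-type (lone pair in the sp² plane, one electron in the p orbital); the oxygen donates one lone pair from its p orbital. The ring is fully conjugated.
Counting π electrons: 3 × 2 = 6 from the double-bond units + 2 from the O atom = 8.

8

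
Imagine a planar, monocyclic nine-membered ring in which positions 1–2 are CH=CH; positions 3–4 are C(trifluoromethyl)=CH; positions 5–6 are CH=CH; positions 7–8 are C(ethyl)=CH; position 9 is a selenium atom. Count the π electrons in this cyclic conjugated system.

10

All ring atoms are sp² and supply a p orbital to the ring (the double-bond atoms are sp², each contributing one p electron; the selenium donates one lone pair from its p orbital); the conjugation is uninterrupted.
Tallying contributions gives 4 × 2 = 8 from the double-bond units + 2 from the Se atom = 10.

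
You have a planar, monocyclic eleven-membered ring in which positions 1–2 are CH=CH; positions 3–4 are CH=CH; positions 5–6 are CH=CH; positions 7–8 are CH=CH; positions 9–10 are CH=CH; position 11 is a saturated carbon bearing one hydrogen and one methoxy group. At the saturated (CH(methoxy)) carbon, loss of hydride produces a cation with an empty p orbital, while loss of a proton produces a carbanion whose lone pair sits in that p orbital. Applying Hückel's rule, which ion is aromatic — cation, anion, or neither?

The cation

Both ions have a continuous loop of p orbitals — each ring atom is sp².
Cation: 5 × 2 + 0 = 10 π electrons → 4(2)+2, aromatic.
Anion: 5 × 2 + 2 = 12 π electrons → 4(3), antiaromatic.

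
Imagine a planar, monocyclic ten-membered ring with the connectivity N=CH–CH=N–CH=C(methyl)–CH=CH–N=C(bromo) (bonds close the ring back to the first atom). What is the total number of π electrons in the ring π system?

Check conjugation: every atom in a ring double bond is sp² and brings one electron to the p orbital; the doubly-bonded nitrogens are pyridine-type — their lone pairs lie in the ring plane, leaving one electron in the p orbital — every position has a p orbital, so the cyclic π system is continuous.
Counting π electrons: 5 × 2 = 10 from the 5 double-bond units.

10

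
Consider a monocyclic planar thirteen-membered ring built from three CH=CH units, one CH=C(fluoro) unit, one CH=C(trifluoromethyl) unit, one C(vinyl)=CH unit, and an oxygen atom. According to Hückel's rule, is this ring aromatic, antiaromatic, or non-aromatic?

Aromatic

Every ring atom contributes a p orbital perpendicular to the ring (every atom in a ring double bond is sp² and brings one electron to the p orbital; the oxygen donates one lone pair from its p orbital), so the π system is cyclic and fully conjugated.
Tallying contributions gives 6 × 2 = 12 from the double-bond units + 2 from the O atom = 14.
Since 14 = 4·3 + 2, the ring meets the 4n+2 criterion.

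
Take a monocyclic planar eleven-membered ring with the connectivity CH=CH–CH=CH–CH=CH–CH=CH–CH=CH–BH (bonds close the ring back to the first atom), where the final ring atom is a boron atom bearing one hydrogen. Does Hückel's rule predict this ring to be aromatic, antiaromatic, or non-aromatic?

All ring atoms are sp² and supply a p orbital to the ring (every atom in a ring double bond is sp² and brings one electron to the p orbital; the boron has an empty p orbital); the conjugation is uninterrupted.
π-electron count: 5 × 2 = 10 from the double-bond units + 0 from the BH atom = 10.
That gives a 4n+2 count (10, n = 2).

Aromatic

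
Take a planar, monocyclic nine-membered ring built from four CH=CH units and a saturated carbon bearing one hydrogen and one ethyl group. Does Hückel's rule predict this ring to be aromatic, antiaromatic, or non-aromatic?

Non-aromatic

Because that saturated carbon is sp³ and has no p orbital in the ring π system at the CH(ethyl) position, the π system cannot extend all the way around the ring.
A ring that is not fully conjugated cannot be aromatic or antiaromatic regardless of its π-electron count.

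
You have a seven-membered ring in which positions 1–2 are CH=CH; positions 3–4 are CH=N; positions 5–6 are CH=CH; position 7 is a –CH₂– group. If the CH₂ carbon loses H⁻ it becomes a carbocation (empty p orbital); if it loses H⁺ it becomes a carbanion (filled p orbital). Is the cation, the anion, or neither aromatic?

The cation

Both ions have a continuous loop of p orbitals — each ring atom is sp².
Cation: 3 × 2 + 0 = 6 π electrons → 4(1)+2, aromatic.
Anion: 3 × 2 + 2 = 8 π electrons → 4(2), antiaromatic.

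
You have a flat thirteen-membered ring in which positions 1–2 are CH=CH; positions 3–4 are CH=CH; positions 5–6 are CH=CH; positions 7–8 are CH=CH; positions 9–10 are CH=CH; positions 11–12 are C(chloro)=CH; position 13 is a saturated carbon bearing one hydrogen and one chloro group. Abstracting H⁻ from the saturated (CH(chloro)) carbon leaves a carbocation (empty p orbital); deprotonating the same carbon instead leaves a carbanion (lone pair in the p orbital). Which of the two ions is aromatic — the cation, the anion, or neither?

The anion

Both ions have a continuous loop of p orbitals — each ring atom is sp².
Cation: 6 × 2 + 0 = 12 π electrons → 4(3), antiaromatic.
Anion: 6 × 2 + 2 = 14 π electrons → 4(3)+2, aromatic.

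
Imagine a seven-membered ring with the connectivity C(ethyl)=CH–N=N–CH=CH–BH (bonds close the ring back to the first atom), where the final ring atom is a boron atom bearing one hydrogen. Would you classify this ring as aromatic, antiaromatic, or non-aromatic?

Every ring atom contributes a p orbital perpendicular to the ring (the double-bond atoms are sp², each contributing one p electron; the doubly-bonded nitrogens are pyridine-type — their lone pairs lie in the ring plane, leaving one electron in the p orbital; the boron has an empty p orbital), so the π system is cyclic and fully conjugated.
Tallying contributions gives 3 × 2 = 6 from the double-bond units + 0 from the BH atom = 6.
With 6 π electrons (n = 1), the Hückel 4n+2 condition holds.

Aromatic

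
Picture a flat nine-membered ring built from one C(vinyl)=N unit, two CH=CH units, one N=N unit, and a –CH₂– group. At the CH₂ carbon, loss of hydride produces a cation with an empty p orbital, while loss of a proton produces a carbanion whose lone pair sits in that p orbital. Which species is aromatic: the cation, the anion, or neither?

The anion

Once that carbon is sp², every ring atom has a p orbital and both ions are fully conjugated.
Cation: 4 × 2 + 0 = 8 π electrons → 4(2), antiaromatic.
Anion: 4 × 2 + 2 = 10 π electrons → 4(2)+2, aromatic.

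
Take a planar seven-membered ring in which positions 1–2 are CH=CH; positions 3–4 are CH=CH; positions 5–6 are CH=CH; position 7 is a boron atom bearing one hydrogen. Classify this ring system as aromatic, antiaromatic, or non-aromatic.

Every ring atom contributes a p orbital perpendicular to the ring (each doubly-bonded ring atom is sp² with one p-orbital electron; the boron has an empty p orbital), so the π system is cyclic and fully conjugated.
Adding the contributions, 3 × 2 = 6 from the double-bond units + 0 from the BH atom = 6.
Since 6 = 4·1 + 2, the ring meets the 4n+2 criterion.

Aromatic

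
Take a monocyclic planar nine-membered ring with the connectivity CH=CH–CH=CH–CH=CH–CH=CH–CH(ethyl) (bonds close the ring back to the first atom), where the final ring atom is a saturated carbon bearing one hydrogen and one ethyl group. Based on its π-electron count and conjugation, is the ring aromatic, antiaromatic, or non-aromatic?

Non-aromatic

At the CH(ethyl) position, that saturated carbon is sp³ and has no p orbital in the ring π system; the ring's p-orbital overlap is broken there.
Hückel's rule only applies to fully conjugated rings, so this one is simply non-aromatic.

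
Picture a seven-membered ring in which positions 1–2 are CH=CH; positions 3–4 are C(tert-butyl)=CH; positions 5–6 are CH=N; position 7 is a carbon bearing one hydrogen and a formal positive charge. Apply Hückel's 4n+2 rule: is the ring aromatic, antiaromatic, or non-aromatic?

Aromatic

Check conjugation: every atom in a ring double bond is sp² and brings one electron to the p orbital; each =N– nitrogen is pyridine-type (lone pair in the sp² plane, one electron in the p orbital); the carbocation has an empty p orbital — every position has a p orbital, so the cyclic π system is continuous.
Counting π electrons: 3 × 2 = 6 from the double-bond units + 0 from the CH(+) atom = 6.
With 6 π electrons (n = 1), the Hückel 4n+2 condition holds.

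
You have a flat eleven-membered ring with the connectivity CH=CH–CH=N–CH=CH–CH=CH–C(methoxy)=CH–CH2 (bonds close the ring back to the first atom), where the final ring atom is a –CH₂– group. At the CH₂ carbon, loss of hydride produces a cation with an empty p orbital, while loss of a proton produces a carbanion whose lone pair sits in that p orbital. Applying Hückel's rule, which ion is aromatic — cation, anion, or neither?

In either ion the ring is fully conjugated: every atom, including the new sp² carbon, supplies a p orbital.
Cation: 5 × 2 + 0 = 10 π electrons → 4(2)+2, aromatic.
Anion: 5 × 2 + 2 = 12 π electrons → 4(3), antiaromatic.

The cation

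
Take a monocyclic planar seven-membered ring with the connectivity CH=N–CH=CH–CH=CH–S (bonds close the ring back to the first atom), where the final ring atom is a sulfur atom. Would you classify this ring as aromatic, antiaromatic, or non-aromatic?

Every ring atom contributes a p orbital perpendicular to the ring (each doubly-bonded ring atom is sp² with one p-orbital electron; the doubly-bonded nitrogens are pyridine-type — their lone pairs lie in the ring plane, leaving one electron in the p orbital; the sulfur donates one lone pair from its p orbital), so the π system is cyclic and fully conjugated.
π-electron count: 3 × 2 = 6 from the double-bond units + 2 from the S atom = 8.
8 = 4(2); a planar, fully conjugated 4n system is antiaromatic.

Antiaromatic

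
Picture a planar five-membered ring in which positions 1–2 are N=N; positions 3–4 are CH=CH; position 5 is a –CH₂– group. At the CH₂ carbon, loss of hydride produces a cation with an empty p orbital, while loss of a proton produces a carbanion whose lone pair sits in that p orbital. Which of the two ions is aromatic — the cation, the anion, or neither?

Once that carbon is sp², every ring atom has a p orbital and both ions are fully conjugated.
Cation: 2 × 2 + 0 = 4 π electrons → 4(1), antiaromatic.
Anion: 2 × 2 + 2 = 6 π electrons → 4(1)+2, aromatic.

The anion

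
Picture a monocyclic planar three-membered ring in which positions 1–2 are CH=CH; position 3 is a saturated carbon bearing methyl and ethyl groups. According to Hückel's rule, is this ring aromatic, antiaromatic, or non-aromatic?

Non-aromatic

The C(methyl)(ethyl) carbon is saturated: that saturated carbon is sp³ and has no p orbital in the ring π system. Conjugation is not continuous around the ring.
Hückel's rule only applies to fully conjugated rings, so this one is simply non-aromatic.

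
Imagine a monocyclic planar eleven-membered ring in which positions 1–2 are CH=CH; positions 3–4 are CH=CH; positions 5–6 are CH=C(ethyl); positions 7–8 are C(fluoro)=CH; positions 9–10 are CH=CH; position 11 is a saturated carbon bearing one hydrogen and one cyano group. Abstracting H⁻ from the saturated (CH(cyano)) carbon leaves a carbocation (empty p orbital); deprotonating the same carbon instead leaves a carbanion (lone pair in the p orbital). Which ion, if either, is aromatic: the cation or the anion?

The cation

Once that carbon is sp², every ring atom has a p orbital and both ions are fully conjugated.
Cation: 5 × 2 + 0 = 10 π electrons → 4(2)+2, aromatic.
Anion: 5 × 2 + 2 = 12 π electrons → 4(3), antiaromatic.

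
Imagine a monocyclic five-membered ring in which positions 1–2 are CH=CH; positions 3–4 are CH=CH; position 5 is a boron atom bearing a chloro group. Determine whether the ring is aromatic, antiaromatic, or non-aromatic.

Antiaromatic

The p orbitals form a continuous loop: every atom in a ring double bond is sp² and brings one electron to the p orbital; the boron has an empty p orbital. The ring is fully conjugated.
Adding the contributions, 2 × 2 = 4 from the double-bond units + 0 from the B(chloro) atom = 4.
A 4n π count (4, n = 1) in a planar conjugated ring means antiaromatic.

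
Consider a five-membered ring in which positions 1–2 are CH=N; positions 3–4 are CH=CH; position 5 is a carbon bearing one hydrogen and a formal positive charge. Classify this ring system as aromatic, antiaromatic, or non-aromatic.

All ring atoms are sp² and supply a p orbital to the ring (each doubly-bonded ring atom is sp² with one p-orbital electron; each sp² =N– keeps its lone pair in-plane and puts one electron into the π system; the carbocation has an empty p orbital); the conjugation is uninterrupted.
Tallying contributions gives 2 × 2 = 4 from the double-bond units + 0 from the CH(+) atom = 4.
4 is a 4n count (n = 1), so the planar conjugated ring is antiaromatic.

Antiaromatic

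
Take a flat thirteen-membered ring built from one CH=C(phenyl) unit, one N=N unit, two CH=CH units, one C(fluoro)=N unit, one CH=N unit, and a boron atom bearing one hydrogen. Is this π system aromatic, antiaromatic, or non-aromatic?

Antiaromatic

The p orbitals form a continuous loop: each doubly-bonded ring atom is sp² with one p-orbital electron; each sp² =N– keeps its lone pair in-plane and puts one electron into the π system; the boron has an empty p orbital. The ring is fully conjugated.
π-electron count: 6 × 2 = 12 from the double-bond units + 0 from the BH atom = 12.
A 4n π count (12, n = 3) in a planar conjugated ring means antiaromatic.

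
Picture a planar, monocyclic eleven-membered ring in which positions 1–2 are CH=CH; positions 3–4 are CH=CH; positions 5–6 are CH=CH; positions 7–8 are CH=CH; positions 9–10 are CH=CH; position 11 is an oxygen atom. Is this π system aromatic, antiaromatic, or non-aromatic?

Antiaromatic

Check conjugation: each doubly-bonded ring atom is sp² with one p-orbital electron; the oxygen donates one lone pair from its p orbital — every position has a p orbital, so the cyclic π system is continuous.
Counting π electrons: 5 × 2 = 10 from the double-bond units + 2 from the O atom = 12.
12 = 4(3); a planar, fully conjugated 4n system is antiaromatic.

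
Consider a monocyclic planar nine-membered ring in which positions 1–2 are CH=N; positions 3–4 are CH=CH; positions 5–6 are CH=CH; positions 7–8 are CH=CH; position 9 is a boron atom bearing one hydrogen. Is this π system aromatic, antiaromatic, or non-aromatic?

Check conjugation: each doubly-bonded ring atom is sp² with one p-orbital electron; the doubly-bonded nitrogens are pyridine-type — their lone pairs lie in the ring plane, leaving one electron in the p orbital; the boron has an empty p orbital — every position has a p orbital, so the cyclic π system is continuous.
Adding the contributions, 4 × 2 = 8 from the double-bond units + 0 from the BH atom = 8.
8 = 4(2); a planar, fully conjugated 4n system is antiaromatic.

Antiaromatic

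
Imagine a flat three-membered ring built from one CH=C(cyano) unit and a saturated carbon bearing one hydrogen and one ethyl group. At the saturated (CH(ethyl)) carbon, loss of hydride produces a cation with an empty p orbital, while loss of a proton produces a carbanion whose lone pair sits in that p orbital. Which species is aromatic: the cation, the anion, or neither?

The cation

Both ions have a continuous loop of p orbitals — each ring atom is sp².
Cation: 1 × 2 + 0 = 2 π electrons → 4(0)+2, aromatic.
Anion: 1 × 2 + 2 = 4 π electrons → 4(1), antiaromatic.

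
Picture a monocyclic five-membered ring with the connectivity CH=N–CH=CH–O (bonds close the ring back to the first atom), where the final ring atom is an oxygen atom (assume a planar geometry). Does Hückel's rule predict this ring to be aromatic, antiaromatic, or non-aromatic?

Check conjugation: the double-bond atoms are sp², each contributing one p electron; the doubly-bonded nitrogens are pyridine-type — their lone pairs lie in the ring plane, leaving one electron in the p orbital; the oxygen donates one lone pair from its p orbital — every position has a p orbital, so the cyclic π system is continuous.
Adding the contributions, 2 × 2 = 4 from the double-bond units + 2 from the O atom = 6.
Since 6 = 4·1 + 2, the ring meets the 4n+2 criterion.

Aromatic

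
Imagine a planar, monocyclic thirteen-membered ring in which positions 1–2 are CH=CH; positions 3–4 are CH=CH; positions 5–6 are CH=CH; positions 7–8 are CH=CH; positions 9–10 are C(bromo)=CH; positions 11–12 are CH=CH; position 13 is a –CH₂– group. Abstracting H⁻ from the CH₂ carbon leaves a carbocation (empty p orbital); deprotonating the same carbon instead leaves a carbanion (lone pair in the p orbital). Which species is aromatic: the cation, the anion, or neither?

The anion

Once that carbon is sp², every ring atom has a p orbital and both ions are fully conjugated.
Cation: 6 × 2 + 0 = 12 π electrons → 4(3), antiaromatic.
Anion: 6 × 2 + 2 = 14 π electrons → 4(3)+2, aromatic.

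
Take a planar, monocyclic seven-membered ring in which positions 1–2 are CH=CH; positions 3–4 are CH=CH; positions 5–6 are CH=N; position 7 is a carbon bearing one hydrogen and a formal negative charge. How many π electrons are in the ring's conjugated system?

8

Check conjugation: every atom in a ring double bond is sp² and brings one electron to the p orbital; the doubly-bonded nitrogens are pyridine-type — their lone pairs lie in the ring plane, leaving one electron in the p orbital; the carbanion's lone pair occupies the p orbital — every position has a p orbital, so the cyclic π system is continuous.
Counting π electrons: 3 × 2 = 6 from the double-bond units + 2 from the CH(-) atom = 8.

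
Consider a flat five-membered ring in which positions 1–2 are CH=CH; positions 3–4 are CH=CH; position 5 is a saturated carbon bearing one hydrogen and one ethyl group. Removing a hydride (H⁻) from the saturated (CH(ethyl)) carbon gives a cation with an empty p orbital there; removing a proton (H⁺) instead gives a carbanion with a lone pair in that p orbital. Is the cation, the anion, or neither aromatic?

The anion

Both ions have a continuous loop of p orbitals — each ring atom is sp².
Cation: 2 × 2 + 0 = 4 π electrons → 4(1), antiaromatic.
Anion: 2 × 2 + 2 = 6 π electrons → 4(1)+2, aromatic.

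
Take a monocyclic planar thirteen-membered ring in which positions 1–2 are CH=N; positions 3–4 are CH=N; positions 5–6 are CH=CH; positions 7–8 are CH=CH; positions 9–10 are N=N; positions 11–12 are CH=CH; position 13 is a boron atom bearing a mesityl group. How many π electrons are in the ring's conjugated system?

Every ring atom contributes a p orbital perpendicular to the ring (every atom in a ring double bond is sp² and brings one electron to the p orbital; the doubly-bonded nitrogens are pyridine-type — their lone pairs lie in the ring plane, leaving one electron in the p orbital; the boron has an empty p orbital), so the π system is cyclic and fully conjugated.
π-electron count: 6 × 2 = 12 from the double-bond units + 0 from the B(mesityl) atom = 12.

12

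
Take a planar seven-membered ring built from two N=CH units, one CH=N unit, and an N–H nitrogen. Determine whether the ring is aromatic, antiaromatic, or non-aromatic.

All ring atoms are sp² and supply a p orbital to the ring (the double-bond atoms are sp², each contributing one p electron; each sp² =N– keeps its lone pair in-plane and puts one electron into the π system; the pyrrole-type nitrogen donates its lone pair from the p orbital); the conjugation is uninterrupted.
π-electron count: 3 × 2 = 6 from the double-bond units + 2 from the NH atom = 8.
With 8 = 4·2 π electrons, Hückel's rule classifies the planar ring as antiaromatic.

Antiaromatic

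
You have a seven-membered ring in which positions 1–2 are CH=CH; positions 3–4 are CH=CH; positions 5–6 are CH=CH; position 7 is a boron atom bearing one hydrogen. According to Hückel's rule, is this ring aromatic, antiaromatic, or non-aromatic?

Aromatic

Check conjugation: every atom in a ring double bond is sp² and brings one electron to the p orbital; the boron has an empty p orbital — every position has a p orbital, so the cyclic π system is continuous.
Tallying contributions gives 3 × 2 = 6 from the double-bond units + 0 from the BH atom = 6.
That gives a 4n+2 count (6, n = 1).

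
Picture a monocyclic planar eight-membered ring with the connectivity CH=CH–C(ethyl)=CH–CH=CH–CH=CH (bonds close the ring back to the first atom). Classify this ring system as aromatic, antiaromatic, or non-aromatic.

Antiaromatic

Every ring atom contributes a p orbital perpendicular to the ring (every atom in a ring double bond is sp² and brings one electron to the p orbital), so the π system is cyclic and fully conjugated.
Counting π electrons: 4 × 2 = 8 from the 4 double-bond units.
A 4n π count (8, n = 2) in a planar conjugated ring means antiaromatic.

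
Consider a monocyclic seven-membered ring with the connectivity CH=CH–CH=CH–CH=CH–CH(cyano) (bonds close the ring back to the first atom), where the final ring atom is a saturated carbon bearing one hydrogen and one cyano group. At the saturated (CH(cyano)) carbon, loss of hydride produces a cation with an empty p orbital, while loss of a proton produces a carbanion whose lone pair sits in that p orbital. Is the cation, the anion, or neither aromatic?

The cation

In either ion the ring is fully conjugated: every atom, including the new sp² carbon, supplies a p orbital.
Cation: 3 × 2 + 0 = 6 π electrons → 4(1)+2, aromatic.
Anion: 3 × 2 + 2 = 8 π electrons → 4(2), antiaromatic.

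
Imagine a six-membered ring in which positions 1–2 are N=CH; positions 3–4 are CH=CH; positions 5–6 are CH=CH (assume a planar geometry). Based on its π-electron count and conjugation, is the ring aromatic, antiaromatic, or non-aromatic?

Check conjugation: each doubly-bonded ring atom is sp² with one p-orbital electron; each =N– nitrogen is pyridine-type (lone pair in the sp² plane, one electron in the p orbital) — every position has a p orbital, so the cyclic π system is continuous.
Counting π electrons: 3 × 2 = 6 from the 3 double-bond units.
With 6 π electrons (n = 1), the Hückel 4n+2 condition holds.

Aromatic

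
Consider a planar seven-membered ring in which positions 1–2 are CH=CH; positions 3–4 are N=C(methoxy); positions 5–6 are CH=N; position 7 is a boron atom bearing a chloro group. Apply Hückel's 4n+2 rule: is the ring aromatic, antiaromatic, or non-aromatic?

The p orbitals form a continuous loop: every atom in a ring double bond is sp² and brings one electron to the p orbital; each =N– nitrogen is pyridine-type (lone pair in the sp² plane, one electron in the p orbital); the boron has an empty p orbital. The ring is fully conjugated.
π-electron count: 3 × 2 = 6 from the double-bond units + 0 from the B(chloro) atom = 6.
That gives a 4n+2 count (6, n = 1).

Aromatic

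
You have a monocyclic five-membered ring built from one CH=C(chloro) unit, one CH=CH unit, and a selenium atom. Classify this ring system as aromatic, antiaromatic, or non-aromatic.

Aromatic

Every ring atom contributes a p orbital perpendicular to the ring (every atom in a ring double bond is sp² and brings one electron to the p orbital; the selenium donates one lone pair from its p orbital), so the π system is cyclic and fully conjugated.
Counting π electrons: 2 × 2 = 4 from the double-bond units + 2 from the Se atom = 6.
6 = 4(1) + 2, which satisfies Hückel's 4n+2 rule.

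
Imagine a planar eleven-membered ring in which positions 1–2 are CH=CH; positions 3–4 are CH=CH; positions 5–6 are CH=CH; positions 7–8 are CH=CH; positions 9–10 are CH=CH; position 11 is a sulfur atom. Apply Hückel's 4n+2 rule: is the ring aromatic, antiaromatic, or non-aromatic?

The p orbitals form a continuous loop: every atom in a ring double bond is sp² and brings one electron to the p orbital; the sulfur donates one lone pair from its p orbital. The ring is fully conjugated.
π-electron count: 5 × 2 = 10 from the double-bond units + 2 from the S atom = 12.
12 = 4(3); a planar, fully conjugated 4n system is antiaromatic.

Antiaromatic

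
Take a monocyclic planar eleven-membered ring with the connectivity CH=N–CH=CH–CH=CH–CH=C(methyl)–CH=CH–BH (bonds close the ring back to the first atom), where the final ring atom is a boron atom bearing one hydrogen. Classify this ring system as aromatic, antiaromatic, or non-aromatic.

Check conjugation: every atom in a ring double bond is sp² and brings one electron to the p orbital; each =N– nitrogen is pyridine-type (lone pair in the sp² plane, one electron in the p orbital); the boron has an empty p orbital — every position has a p orbital, so the cyclic π system is continuous.
π-electron count: 5 × 2 = 10 from the double-bond units + 0 from the BH atom = 10.
10 = 4(2) + 2, which satisfies Hückel's 4n+2 rule.

Aromatic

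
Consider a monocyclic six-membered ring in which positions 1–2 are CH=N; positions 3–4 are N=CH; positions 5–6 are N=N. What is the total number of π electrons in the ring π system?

The p orbitals form a continuous loop: every atom in a ring double bond is sp² and brings one electron to the p orbital; the doubly-bonded nitrogens are pyridine-type — their lone pairs lie in the ring plane, leaving one electron in the p orbital. The ring is fully conjugated.
Tallying contributions gives 3 × 2 = 6 from the 3 double-bond units.

6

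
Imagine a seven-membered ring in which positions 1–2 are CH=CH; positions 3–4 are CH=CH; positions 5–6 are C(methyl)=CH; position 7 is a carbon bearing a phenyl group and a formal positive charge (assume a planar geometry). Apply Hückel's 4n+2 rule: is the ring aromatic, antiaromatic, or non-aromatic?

Aromatic

The p orbitals form a continuous loop: each doubly-bonded ring atom is sp² with one p-orbital electron; the carbocation has an empty p orbital. The ring is fully conjugated.
Counting π electrons: 3 × 2 = 6 from the double-bond units + 0 from the C(phenyl)(+) atom = 6.
Since 6 = 4·1 + 2, the ring meets the 4n+2 criterion.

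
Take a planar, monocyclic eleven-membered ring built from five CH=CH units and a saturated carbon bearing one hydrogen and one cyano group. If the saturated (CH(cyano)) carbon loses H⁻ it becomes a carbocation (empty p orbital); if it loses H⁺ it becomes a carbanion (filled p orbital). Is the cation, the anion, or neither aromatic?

In both ions every ring atom is sp² and contributes a p orbital, so both rings are fully conjugated.
Cation: 5 × 2 + 0 = 10 π electrons → 4(2)+2, aromatic.
Anion: 5 × 2 + 2 = 12 π electrons → 4(3), antiaromatic.

The cation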